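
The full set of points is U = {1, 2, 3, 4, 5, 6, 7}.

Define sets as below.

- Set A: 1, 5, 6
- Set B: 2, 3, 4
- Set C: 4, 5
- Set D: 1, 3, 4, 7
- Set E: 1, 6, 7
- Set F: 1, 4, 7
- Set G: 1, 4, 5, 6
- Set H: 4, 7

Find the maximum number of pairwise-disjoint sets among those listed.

2

A, B are pairwise disjoint (A={1,5,6}; B={2,3,4}).
Every remaining set overlaps one of these, and no 3 of the listed sets are pairwise disjoint, so 2 is the maximum.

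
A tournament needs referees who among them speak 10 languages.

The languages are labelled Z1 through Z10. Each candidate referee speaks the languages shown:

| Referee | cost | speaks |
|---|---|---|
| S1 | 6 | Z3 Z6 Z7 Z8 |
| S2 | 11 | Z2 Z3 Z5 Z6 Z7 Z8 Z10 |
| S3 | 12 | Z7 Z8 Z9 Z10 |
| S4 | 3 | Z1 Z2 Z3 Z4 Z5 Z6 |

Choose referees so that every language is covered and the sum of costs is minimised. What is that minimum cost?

S3, S4 together cover every language (S3 ∪ S4 = {Z1, Z2, Z3, Z4, Z5, Z6, Z7, Z8, Z9, Z10}); total cost 12 + 3 = 15.
The greedy pick S4, S1, S3 costs 21; no covering selection beats 15.

15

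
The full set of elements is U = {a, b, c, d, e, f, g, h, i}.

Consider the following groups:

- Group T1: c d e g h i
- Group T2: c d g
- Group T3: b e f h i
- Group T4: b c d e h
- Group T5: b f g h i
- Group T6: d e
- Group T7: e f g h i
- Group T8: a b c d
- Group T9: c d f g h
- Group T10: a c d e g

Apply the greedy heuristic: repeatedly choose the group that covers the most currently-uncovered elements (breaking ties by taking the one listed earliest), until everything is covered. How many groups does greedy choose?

Greedy: pick T1 (covers 6 new) → pick T3 (covers 2 new) → pick T8 (covers 1 new). Total picks: 3.
(The true minimum cover uses only 2 groups, so greedy is not optimal here.)

3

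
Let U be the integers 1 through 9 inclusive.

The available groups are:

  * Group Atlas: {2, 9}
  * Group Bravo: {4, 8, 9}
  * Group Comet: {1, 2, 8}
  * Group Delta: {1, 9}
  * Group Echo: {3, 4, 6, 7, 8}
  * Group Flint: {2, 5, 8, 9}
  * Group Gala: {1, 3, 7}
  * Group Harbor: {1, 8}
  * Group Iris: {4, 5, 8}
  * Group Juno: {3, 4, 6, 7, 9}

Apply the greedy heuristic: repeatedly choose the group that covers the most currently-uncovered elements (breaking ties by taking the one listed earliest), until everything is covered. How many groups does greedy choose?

3

Greedy: pick Echo (covers 5 new) → pick Flint (covers 3 new) → pick Comet (covers 1 new). Total picks: 3.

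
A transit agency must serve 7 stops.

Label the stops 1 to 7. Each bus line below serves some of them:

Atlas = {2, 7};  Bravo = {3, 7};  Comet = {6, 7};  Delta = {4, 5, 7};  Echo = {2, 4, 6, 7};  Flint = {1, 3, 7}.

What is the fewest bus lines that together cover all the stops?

Delta and Echo and Flint together: Delta ∪ Echo ∪ Flint = {1, 2, 3, 4, 5, 6, 7} — every stop is covered.
Only Flint contains 1, so Flint is forced; the remaining 4 stops need at least 2 more bus lines (each remaining bus line adds at most 3) — so at least 3 bus lines are needed, and 3 is optimal.

3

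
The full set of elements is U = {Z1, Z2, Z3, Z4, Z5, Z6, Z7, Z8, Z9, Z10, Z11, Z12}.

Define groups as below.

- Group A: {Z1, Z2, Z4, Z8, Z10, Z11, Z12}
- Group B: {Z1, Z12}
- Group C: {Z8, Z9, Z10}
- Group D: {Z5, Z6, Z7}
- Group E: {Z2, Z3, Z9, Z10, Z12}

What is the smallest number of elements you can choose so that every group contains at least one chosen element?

The 3 elements {Z1, Z5, Z10} hit every group.
The groups B, C, D are pairwise disjoint, so any hitting set needs a separate element for each — at least 3. Hence 3 is optimal.

3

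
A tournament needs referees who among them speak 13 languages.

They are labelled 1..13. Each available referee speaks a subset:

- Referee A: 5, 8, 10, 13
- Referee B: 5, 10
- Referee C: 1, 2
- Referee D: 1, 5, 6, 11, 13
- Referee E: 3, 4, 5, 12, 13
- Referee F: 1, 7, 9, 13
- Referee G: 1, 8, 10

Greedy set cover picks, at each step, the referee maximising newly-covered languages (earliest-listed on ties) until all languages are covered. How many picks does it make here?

5

Greedy: pick D (covers 5 new) → pick E (covers 3 new) → pick A (covers 2 new) → pick F (covers 2 new) → pick C (covers 1 new). Total picks: 5.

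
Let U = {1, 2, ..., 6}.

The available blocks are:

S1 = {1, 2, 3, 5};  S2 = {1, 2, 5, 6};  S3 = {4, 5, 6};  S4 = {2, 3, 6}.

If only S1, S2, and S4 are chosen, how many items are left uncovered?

1

Union of S1, S2, S4 = {1, 2, 3, 5, 6}.
Not covered: 4 — 1 item.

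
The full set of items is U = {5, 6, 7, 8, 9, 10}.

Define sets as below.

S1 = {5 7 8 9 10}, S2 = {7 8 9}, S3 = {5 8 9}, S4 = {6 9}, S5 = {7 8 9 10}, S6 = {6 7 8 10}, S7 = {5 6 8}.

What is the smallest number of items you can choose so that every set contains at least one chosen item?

The 2 items {8, 9} hit every set.
No single item lies in every set, so at least 2 are needed and 2 is optimal.

2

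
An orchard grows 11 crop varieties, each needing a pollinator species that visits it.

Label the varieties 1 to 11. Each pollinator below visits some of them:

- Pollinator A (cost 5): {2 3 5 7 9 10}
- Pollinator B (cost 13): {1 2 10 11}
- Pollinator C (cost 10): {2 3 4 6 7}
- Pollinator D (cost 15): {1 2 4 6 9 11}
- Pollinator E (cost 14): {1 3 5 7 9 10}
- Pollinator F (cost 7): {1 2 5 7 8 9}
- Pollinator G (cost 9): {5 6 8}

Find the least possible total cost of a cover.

27

A, D, F together cover every variety (A ∪ D ∪ F = {1, 2, 3, 4, 5, 6, 7, 8, 9, 10, 11}); total cost 5 + 15 + 7 = 27.
The greedy pick A, F, C, B costs 35; no covering selection beats 27.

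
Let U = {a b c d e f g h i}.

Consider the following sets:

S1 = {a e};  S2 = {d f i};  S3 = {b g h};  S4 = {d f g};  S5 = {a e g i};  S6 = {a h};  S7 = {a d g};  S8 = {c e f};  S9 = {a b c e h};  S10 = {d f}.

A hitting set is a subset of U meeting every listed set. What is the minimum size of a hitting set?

3

T = {a, f, g} meets every set (each contains at least one member of T), and |T| = 3.
The sets S1, S3, S10 are pairwise disjoint, so any hitting set needs a separate item for each — at least 3. Hence 3 is optimal.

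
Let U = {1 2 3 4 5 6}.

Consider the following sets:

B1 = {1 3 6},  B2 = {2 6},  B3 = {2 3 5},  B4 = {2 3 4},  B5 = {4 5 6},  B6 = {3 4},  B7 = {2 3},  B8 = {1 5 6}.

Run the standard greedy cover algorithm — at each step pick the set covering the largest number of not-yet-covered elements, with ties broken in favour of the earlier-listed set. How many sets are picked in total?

Greedy: pick B1 (covers 3 new) → pick B3 (covers 2 new) → pick B4 (covers 1 new). Total picks: 3.
(The true minimum cover uses only 2 sets, so greedy is not optimal here.)

3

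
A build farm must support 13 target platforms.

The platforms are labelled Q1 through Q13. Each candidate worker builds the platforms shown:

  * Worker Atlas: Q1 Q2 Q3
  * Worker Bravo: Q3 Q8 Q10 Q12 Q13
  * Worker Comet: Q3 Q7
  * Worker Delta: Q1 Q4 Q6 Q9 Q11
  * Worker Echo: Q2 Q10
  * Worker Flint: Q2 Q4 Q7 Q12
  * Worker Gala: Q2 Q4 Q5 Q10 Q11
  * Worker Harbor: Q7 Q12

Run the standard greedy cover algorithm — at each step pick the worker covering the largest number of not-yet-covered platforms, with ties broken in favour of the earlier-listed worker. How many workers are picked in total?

Greedy: pick Bravo (covers 5 new) → pick Delta (covers 5 new) → pick Flint (covers 2 new) → pick Gala (covers 1 new). Total picks: 4.

4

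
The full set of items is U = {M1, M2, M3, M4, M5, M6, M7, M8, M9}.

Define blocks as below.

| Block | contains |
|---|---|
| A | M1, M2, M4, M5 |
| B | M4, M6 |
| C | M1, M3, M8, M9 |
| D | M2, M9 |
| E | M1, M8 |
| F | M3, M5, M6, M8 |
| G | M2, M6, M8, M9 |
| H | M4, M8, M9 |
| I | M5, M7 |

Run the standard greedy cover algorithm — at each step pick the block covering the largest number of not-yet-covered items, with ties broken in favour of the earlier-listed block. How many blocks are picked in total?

Greedy: pick A (covers 4 new) → pick C (covers 3 new) → pick B (covers 1 new) → pick I (covers 1 new). Total picks: 4.

4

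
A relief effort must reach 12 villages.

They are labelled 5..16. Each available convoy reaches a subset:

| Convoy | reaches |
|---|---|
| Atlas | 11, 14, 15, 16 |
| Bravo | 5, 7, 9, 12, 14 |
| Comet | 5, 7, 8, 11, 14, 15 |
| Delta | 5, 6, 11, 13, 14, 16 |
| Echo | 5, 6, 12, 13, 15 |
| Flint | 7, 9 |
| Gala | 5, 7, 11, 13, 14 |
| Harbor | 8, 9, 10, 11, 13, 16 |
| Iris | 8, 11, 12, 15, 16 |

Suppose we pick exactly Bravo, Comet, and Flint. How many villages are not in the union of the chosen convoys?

4

Union of Bravo, Comet, Flint = {5, 7, 8, 9, 11, 12, 14, 15}.
Not covered: 6, 10, 13, 16 — 4 villages.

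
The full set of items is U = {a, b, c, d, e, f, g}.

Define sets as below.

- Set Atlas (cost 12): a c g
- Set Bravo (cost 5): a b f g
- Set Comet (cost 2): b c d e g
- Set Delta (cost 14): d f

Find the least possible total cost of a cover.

Bravo, Comet together cover every item (Bravo ∪ Comet = {a, b, c, d, e, f, g}); total cost 5 + 2 = 7.
No covering selection has total cost below 7.

7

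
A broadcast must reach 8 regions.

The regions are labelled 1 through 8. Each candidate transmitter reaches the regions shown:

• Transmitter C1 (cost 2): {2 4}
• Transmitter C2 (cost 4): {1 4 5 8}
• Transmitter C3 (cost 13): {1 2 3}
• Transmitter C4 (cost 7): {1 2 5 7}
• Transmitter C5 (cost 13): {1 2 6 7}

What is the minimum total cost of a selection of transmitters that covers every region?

30

C2, C3, C5 together cover every region (C2 ∪ C3 ∪ C5 = {1, 2, 3, 4, 5, 6, 7, 8}); total cost 4 + 13 + 13 = 30.
The greedy pick C1, C2, C5, C3 costs 32; no covering selection beats 30.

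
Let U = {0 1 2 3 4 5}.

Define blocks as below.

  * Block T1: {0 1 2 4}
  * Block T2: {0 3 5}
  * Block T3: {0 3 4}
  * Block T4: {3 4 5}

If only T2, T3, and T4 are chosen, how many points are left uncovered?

2

Union of T2, T3, T4 = {0, 3, 4, 5}.
Not covered: 1, 2 — 2 points.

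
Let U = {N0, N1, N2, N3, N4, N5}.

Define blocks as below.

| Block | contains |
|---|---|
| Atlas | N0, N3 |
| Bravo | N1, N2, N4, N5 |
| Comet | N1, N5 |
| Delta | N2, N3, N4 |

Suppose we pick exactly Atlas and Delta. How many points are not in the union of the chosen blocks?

2

Union of Atlas, Delta = {N0, N2, N3, N4}.
Not covered: N1, N5 — 2 points.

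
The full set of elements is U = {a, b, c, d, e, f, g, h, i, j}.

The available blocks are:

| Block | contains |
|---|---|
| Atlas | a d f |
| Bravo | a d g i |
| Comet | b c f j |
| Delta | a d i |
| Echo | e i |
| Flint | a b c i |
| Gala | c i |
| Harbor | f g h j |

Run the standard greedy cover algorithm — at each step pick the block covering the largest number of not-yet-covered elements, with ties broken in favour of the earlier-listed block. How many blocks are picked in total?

Greedy: pick Bravo (covers 4 new) → pick Comet (covers 4 new) → pick Echo (covers 1 new) → pick Harbor (covers 1 new). Total picks: 4.

4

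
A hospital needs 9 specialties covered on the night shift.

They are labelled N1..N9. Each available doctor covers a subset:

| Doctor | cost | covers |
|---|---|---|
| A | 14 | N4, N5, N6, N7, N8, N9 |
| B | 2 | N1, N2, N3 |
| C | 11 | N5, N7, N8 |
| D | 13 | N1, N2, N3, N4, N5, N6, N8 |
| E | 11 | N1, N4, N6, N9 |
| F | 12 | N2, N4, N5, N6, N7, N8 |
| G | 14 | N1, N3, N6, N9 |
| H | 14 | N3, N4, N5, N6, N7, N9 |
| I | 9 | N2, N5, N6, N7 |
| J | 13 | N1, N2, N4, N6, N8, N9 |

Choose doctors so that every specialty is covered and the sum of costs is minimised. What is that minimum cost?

A, B together cover every specialty (A ∪ B = {N1, N2, N3, N4, N5, N6, N7, N8, N9}); total cost 14 + 2 = 16.
No covering selection has total cost below 16.

16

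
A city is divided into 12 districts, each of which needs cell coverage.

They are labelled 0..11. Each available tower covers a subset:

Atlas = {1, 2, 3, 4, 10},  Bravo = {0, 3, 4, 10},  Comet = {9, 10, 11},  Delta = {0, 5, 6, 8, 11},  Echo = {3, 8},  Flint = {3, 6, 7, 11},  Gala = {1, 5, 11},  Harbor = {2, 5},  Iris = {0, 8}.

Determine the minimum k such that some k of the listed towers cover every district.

Take {Atlas, Comet, Delta, Flint}. Their union is {0, 1, 2, 3, 4, 5, 6, 7, 8, 9, 10, 11}, which is all 12 districts.
Only Comet contains 9, so Comet is forced; the remaining 9 districts need at least 3 more towers (each remaining tower adds at most 4) — so at least 4 towers are needed, and 4 is optimal.

4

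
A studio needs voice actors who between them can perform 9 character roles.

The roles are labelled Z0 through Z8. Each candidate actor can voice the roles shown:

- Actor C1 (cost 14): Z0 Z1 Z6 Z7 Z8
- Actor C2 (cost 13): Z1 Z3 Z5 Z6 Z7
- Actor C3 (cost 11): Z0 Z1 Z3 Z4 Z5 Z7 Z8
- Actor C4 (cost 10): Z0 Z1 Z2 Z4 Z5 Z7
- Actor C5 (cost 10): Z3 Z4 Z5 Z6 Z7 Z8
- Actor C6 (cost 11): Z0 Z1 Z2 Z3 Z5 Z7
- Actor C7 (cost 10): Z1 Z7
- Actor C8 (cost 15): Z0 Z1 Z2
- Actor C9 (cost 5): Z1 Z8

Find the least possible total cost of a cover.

20

C4, C5 together cover every role (C4 ∪ C5 = {Z0, Z1, Z2, Z3, Z4, Z5, Z6, Z7, Z8}); total cost 10 + 10 = 20.
The greedy pick C3, C4, C5 costs 31; no covering selection beats 20.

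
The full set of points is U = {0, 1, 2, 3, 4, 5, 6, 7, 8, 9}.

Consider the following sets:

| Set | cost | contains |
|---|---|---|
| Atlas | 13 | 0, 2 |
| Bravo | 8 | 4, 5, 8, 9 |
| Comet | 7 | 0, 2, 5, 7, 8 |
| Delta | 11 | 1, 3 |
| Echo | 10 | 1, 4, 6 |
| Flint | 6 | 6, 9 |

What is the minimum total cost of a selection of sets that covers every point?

Bravo, Comet, Delta, Flint together cover every point (Bravo ∪ Comet ∪ Delta ∪ Flint = {0, 1, 2, 3, 4, 5, 6, 7, 8, 9}); total cost 8 + 7 + 11 + 6 = 32.
The greedy pick Comet, Flint, Echo, Delta costs 34; no covering selection beats 32.

32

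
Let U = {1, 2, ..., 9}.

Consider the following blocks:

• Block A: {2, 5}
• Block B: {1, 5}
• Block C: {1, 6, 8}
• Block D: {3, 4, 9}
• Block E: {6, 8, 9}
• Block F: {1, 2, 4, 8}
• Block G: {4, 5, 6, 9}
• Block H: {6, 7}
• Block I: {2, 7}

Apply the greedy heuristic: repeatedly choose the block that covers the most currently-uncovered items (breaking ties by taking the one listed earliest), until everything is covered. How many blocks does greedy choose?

4

Greedy: pick F (covers 4 new) → pick G (covers 3 new) → pick D (covers 1 new) → pick H (covers 1 new). Total picks: 4.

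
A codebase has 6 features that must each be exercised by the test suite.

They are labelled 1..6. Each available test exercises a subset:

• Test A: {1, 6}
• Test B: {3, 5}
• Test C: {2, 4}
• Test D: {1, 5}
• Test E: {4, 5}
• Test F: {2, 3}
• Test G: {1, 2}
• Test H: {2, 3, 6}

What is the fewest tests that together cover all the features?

Take {A, E, H}. Their union is {1, 2, 3, 4, 5, 6}, which is all 6 features.
No 2 of the 8 tests cover everything (all 28 combinations miss at least one feature), so 3 is optimal.

3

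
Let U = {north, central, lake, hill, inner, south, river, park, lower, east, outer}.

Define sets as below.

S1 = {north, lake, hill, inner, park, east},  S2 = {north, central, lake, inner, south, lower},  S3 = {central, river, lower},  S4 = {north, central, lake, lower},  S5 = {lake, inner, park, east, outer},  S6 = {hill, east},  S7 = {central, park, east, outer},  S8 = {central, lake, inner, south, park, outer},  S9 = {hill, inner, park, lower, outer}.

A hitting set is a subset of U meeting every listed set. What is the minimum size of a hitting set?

3

Take H = {central, hill, park}. Each listed set contains at least one of these, so H is a hitting set of size 3.
No choice of 2 items meets every set, so 3 is the minimum.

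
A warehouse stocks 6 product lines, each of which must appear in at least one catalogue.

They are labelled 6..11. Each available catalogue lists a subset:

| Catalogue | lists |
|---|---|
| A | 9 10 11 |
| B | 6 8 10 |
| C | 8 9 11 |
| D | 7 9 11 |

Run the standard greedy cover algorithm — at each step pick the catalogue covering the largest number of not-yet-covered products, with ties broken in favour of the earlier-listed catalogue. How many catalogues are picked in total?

3

Greedy: pick A (covers 3 new) → pick B (covers 2 new) → pick D (covers 1 new). Total picks: 3.
(The true minimum cover uses only 2 catalogues, so greedy is not optimal here.)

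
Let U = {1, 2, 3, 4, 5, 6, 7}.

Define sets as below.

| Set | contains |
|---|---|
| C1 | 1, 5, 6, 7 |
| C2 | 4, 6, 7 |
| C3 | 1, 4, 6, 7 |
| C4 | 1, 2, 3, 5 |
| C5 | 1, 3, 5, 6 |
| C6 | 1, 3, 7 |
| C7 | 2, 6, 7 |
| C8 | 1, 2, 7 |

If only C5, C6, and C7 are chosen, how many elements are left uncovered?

1

Union of C5, C6, C7 = {1, 2, 3, 5, 6, 7}.
Not covered: 4 — 1 element.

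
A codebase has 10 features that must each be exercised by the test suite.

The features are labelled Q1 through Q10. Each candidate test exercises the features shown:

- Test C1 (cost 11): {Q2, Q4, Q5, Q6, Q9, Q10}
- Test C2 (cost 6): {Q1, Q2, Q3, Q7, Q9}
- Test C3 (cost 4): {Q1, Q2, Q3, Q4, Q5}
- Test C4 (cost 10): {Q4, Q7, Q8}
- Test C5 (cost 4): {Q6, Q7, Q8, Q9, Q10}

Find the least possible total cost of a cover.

8

C3, C5 together cover every feature (C3 ∪ C5 = {Q1, Q2, Q3, Q4, Q5, Q6, Q7, Q8, Q9, Q10}); total cost 4 + 4 = 8.
No covering selection has total cost below 8.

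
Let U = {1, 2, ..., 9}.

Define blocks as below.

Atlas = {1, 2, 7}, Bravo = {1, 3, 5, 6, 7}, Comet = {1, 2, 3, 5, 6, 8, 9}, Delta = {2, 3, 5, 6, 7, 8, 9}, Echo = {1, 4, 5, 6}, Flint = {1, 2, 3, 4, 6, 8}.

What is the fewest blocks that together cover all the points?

Delta and Echo cover everything between them: the union {1, 2, 3, 4, 5, 6, 7, 8, 9} is all of U.
No single block has all 9 points (the largest, Comet, has 7), so 2 is optimal.

2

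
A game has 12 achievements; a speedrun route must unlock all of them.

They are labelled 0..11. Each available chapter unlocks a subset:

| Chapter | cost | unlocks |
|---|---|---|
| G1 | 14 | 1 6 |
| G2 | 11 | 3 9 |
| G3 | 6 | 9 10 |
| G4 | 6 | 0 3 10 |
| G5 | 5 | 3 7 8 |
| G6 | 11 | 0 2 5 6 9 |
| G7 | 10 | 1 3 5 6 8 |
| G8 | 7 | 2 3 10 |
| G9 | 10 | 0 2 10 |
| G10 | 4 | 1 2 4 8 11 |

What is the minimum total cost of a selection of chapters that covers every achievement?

26

G3, G5, G6, G10 together cover every achievement (G3 ∪ G5 ∪ G6 ∪ G10 = {0, 1, 2, 3, 4, 5, 6, 7, 8, 9, 10, 11}); total cost 6 + 5 + 11 + 4 = 26.
No covering selection has total cost below 26.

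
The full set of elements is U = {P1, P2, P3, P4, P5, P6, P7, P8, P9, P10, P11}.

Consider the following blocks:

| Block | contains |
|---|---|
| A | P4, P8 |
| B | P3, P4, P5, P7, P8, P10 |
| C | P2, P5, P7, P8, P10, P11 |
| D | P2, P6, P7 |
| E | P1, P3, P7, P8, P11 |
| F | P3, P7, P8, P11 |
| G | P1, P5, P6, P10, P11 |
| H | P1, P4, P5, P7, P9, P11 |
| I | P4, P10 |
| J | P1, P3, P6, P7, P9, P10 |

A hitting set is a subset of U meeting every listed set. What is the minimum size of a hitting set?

3

Take T = {P1, P4, P7}. Each listed block contains at least one of these, so T is a hitting set of size 3.
No choice of 2 elements meets every block, so 3 is the minimum.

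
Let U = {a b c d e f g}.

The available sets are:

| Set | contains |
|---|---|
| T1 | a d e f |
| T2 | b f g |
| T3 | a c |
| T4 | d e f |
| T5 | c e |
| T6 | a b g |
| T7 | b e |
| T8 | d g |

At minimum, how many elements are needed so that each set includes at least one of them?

The 3 elements {a, e, g} hit every set.
The sets T3, T7, T8 are pairwise disjoint, so any hitting set needs a separate element for each — at least 3. Hence 3 is optimal.

3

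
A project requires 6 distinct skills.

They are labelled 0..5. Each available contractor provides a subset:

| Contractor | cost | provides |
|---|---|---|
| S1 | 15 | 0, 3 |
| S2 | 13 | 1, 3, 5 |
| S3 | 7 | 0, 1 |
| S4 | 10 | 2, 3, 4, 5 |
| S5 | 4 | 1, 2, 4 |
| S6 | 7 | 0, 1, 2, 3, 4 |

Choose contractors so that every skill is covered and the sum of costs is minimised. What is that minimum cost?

S4, S6 together cover every skill (S4 ∪ S6 = {0, 1, 2, 3, 4, 5}); total cost 10 + 7 = 17.
The greedy pick S5, S6, S4 costs 21; no covering selection beats 17.

17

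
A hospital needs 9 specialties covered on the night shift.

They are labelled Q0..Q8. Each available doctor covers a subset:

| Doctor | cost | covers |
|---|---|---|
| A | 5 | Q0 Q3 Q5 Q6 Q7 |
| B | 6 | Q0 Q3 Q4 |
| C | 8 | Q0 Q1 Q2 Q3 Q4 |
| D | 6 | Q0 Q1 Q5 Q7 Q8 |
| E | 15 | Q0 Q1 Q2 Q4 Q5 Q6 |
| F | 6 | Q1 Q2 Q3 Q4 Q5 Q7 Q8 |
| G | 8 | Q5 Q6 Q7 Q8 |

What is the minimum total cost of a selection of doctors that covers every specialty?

11

A, F together cover every specialty (A ∪ F = {Q0, Q1, Q2, Q3, Q4, Q5, Q6, Q7, Q8}); total cost 5 + 6 = 11.
No covering selection has total cost below 11.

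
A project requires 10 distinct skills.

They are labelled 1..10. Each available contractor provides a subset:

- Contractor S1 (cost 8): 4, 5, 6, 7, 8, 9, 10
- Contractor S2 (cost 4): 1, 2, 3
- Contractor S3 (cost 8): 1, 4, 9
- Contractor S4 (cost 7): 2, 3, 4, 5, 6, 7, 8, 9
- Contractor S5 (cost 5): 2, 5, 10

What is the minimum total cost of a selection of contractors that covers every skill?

12

S1, S2 together cover every skill (S1 ∪ S2 = {1, 2, 3, 4, 5, 6, 7, 8, 9, 10}); total cost 8 + 4 = 12.
The greedy pick S4, S2, S5 costs 16; no covering selection beats 12.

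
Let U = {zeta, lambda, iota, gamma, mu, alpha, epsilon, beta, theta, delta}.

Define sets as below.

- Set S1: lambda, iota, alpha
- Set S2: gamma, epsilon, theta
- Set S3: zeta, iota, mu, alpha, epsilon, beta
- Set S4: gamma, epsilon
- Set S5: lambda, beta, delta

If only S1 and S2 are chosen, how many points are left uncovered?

4

Union of S1, S2 = {lambda, iota, gamma, alpha, epsilon, theta}.
Not covered: zeta, mu, beta, delta — 4 points.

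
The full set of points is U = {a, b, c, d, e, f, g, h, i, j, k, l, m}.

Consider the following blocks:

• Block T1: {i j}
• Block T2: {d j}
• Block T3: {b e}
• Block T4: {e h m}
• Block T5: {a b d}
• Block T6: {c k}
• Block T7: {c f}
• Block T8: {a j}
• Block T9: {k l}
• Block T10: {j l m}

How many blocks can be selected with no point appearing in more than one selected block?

5

T1, T4, T5, T7, T9 are pairwise disjoint (T1={i,j}; T4={e,h,m}; T5={a,b,d}; T7={c,f}; T9={k,l}).
Every remaining block overlaps one of these, and no 6 of the listed blocks are pairwise disjoint, so 5 is the maximum.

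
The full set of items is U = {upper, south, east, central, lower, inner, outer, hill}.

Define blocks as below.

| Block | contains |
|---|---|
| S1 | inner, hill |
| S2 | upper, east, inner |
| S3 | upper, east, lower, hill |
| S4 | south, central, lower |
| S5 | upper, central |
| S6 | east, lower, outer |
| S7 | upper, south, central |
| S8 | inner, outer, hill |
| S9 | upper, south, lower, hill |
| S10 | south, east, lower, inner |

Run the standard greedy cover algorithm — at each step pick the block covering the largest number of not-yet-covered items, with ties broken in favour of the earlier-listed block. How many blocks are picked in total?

3

Greedy: pick S3 (covers 4 new) → pick S4 (covers 2 new) → pick S8 (covers 2 new). Total picks: 3.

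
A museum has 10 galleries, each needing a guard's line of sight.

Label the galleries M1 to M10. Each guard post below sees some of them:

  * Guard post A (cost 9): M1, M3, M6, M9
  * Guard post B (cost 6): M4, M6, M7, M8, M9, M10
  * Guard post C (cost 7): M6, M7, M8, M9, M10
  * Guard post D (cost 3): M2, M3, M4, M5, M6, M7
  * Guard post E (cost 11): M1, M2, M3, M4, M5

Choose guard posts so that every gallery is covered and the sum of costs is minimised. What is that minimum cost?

17

B, E together cover every gallery (B ∪ E = {M1, M2, M3, M4, M5, M6, M7, M8, M9, M10}); total cost 6 + 11 = 17.
The greedy pick D, B, A costs 18; no covering selection beats 17.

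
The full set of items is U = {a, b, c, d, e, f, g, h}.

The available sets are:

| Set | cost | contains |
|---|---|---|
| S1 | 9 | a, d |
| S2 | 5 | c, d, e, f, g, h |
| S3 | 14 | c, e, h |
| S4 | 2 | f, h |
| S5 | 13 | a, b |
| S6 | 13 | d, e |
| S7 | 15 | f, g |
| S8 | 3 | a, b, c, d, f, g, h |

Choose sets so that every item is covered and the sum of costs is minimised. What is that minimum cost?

8

S2, S8 together cover every item (S2 ∪ S8 = {a, b, c, d, e, f, g, h}); total cost 5 + 3 = 8.
No covering selection has total cost below 8.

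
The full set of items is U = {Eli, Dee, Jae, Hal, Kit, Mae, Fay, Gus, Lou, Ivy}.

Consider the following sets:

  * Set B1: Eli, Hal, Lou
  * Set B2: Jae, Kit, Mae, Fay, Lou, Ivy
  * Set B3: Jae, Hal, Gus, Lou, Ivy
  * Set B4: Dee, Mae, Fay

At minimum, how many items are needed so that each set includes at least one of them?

The 2 items {Dee, Lou} hit every set.
The sets B1, B4 are pairwise disjoint, so any hitting set needs a separate item for each — at least 2. Hence 2 is optimal.

2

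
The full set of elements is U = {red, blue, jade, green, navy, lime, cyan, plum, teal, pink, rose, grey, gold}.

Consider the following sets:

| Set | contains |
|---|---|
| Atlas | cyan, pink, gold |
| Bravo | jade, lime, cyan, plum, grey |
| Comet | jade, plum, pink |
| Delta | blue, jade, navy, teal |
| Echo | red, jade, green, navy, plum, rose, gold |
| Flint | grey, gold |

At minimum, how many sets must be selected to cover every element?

4

Bravo, Comet, Delta, and Echo cover everything between them: the union {red, blue, jade, green, navy, lime, cyan, plum, teal, pink, rose, grey, gold} is all of U.
No 3 of the 6 sets cover everything (all 20 combinations miss at least one element), so 4 is optimal.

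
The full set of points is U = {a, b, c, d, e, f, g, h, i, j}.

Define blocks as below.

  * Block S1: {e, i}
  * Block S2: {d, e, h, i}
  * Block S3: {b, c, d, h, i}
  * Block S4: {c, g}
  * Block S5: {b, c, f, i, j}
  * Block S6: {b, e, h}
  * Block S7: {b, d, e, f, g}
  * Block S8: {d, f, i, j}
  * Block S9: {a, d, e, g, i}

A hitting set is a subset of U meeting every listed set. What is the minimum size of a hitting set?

T = {c, e, j} meets every block (each contains at least one member of T), and |T| = 3.
The blocks S4, S6, S8 are pairwise disjoint, so any hitting set needs a separate point for each — at least 3. Hence 3 is optimal.

3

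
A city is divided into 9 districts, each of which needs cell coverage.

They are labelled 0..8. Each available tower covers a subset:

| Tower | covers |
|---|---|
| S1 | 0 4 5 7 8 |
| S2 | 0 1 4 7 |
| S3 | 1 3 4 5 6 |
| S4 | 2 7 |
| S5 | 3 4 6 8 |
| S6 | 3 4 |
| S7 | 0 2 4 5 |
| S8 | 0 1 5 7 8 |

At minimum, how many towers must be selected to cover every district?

3

S3 and S7 and S8 together: S3 ∪ S7 ∪ S8 = {0, 1, 2, 3, 4, 5, 6, 7, 8} — every district is covered.
No 2 of the 8 towers cover everything (all 28 combinations miss at least one district), so 3 is optimal.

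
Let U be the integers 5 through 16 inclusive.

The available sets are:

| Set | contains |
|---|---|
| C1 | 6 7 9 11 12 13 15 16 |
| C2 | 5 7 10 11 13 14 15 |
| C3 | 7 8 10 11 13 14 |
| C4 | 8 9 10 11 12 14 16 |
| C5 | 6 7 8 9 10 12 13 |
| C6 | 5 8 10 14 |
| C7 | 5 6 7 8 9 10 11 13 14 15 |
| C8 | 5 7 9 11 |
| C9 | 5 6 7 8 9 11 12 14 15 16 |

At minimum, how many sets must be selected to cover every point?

C5 and C9 together: C5 ∪ C9 = {5, 6, 7, 8, 9, 10, 11, 12, 13, 14, 15, 16} — every point is covered.
No single set has all 12 points (the largest, C7, has 10), so 2 is optimal.

2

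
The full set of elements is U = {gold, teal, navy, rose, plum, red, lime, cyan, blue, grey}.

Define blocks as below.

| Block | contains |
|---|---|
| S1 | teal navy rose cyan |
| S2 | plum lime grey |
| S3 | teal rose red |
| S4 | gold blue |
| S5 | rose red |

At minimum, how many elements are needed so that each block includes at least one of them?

3

H = {rose, blue, grey} meets every block (each contains at least one member of H), and |H| = 3.
The blocks S2, S3, S4 are pairwise disjoint, so any hitting set needs a separate element for each — at least 3. Hence 3 is optimal.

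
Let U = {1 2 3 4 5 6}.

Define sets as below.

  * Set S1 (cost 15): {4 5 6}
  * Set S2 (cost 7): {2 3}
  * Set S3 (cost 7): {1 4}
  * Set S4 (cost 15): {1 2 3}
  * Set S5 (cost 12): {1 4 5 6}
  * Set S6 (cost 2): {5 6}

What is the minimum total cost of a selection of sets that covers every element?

S2, S3, S6 together cover every element (S2 ∪ S3 ∪ S6 = {1, 2, 3, 4, 5, 6}); total cost 7 + 7 + 2 = 16.
No covering selection has total cost below 16.

16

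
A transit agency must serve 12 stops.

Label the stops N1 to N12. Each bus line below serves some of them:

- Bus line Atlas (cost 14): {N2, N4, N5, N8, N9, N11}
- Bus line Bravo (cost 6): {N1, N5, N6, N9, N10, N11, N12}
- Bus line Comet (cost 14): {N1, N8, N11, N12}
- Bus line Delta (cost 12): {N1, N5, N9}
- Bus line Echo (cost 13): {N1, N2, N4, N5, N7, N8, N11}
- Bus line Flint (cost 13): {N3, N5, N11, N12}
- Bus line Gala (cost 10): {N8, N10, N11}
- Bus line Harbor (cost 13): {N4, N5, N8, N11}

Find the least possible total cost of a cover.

32

Bravo, Echo, Flint together cover every stop (Bravo ∪ Echo ∪ Flint = {N1, N2, N3, N4, N5, N6, N7, N8, N9, N10, N11, N12}); total cost 6 + 13 + 13 = 32.
No covering selection has total cost below 32.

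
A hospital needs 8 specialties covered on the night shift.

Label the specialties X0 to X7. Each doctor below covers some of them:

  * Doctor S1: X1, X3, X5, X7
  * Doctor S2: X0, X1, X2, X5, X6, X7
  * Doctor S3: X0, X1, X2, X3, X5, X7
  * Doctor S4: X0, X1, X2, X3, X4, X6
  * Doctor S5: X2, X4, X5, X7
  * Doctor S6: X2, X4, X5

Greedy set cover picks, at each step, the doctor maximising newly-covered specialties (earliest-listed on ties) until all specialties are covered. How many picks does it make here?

Greedy: pick S2 (covers 6 new) → pick S4 (covers 2 new). Total picks: 2.

2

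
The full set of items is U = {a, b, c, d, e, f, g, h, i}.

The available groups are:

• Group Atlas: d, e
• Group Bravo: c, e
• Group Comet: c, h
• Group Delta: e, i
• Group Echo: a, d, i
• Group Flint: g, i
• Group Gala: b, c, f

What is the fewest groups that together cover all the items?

5

Comet and Delta and Echo and Flint and Gala together: Comet ∪ Delta ∪ Echo ∪ Flint ∪ Gala = {a, b, c, d, e, f, g, h, i} — every item is covered.
No 4 of the 7 groups cover everything (all 35 combinations miss at least one item), so 5 is optimal.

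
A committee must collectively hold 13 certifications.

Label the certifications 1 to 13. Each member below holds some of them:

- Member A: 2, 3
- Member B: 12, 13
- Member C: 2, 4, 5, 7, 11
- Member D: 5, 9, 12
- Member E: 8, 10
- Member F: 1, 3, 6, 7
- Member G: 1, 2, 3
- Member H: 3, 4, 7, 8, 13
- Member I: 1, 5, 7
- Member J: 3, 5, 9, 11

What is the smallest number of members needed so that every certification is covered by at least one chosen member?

5

Take {B, C, D, E, F}. Their union is {1, 2, 3, 4, 5, 6, 7, 8, 9, 10, 11, 12, 13}, which is all 13 certifications.
No 4 of the 10 members cover everything (all 210 combinations miss at least one certification), so 5 is optimal.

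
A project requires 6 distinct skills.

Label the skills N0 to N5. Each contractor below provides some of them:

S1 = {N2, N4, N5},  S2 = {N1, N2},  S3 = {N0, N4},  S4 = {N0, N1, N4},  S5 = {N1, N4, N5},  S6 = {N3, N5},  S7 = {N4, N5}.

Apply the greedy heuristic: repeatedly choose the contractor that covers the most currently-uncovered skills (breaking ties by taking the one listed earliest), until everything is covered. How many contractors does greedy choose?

3

Greedy: pick S1 (covers 3 new) → pick S4 (covers 2 new) → pick S6 (covers 1 new). Total picks: 3.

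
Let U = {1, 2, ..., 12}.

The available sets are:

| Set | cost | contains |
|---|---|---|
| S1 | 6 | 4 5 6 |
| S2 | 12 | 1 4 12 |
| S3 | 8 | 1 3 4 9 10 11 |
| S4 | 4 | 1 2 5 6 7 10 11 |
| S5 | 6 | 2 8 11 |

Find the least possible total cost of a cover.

30

S2, S3, S4, S5 together cover every item (S2 ∪ S3 ∪ S4 ∪ S5 = {1, 2, 3, 4, 5, 6, 7, 8, 9, 10, 11, 12}); total cost 12 + 8 + 4 + 6 = 30.
No covering selection has total cost below 30.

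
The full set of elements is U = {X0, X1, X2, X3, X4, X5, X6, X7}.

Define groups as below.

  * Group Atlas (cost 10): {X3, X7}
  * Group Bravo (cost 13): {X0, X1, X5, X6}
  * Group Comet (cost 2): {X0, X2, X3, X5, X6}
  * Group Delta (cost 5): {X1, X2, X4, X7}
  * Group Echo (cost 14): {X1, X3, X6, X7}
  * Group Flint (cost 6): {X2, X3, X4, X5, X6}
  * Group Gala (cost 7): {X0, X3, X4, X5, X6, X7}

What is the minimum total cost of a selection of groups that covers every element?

Comet, Delta together cover every element (Comet ∪ Delta = {X0, X1, X2, X3, X4, X5, X6, X7}); total cost 2 + 5 = 7.
No covering selection has total cost below 7.

7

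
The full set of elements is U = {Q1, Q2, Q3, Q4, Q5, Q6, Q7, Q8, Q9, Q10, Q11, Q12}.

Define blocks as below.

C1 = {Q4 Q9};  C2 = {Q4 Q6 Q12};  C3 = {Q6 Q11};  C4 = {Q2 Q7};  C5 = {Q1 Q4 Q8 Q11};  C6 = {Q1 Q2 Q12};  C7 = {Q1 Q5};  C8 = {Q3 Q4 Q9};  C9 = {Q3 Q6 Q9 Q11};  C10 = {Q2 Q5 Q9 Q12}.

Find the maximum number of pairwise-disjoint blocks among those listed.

4

C1, C3, C4, C7 are pairwise disjoint (C1={Q4,Q9}; C3={Q6,Q11}; C4={Q2,Q7}; C7={Q1,Q5}).
Every remaining block overlaps one of these, and no 5 of the listed blocks are pairwise disjoint, so 4 is the maximum.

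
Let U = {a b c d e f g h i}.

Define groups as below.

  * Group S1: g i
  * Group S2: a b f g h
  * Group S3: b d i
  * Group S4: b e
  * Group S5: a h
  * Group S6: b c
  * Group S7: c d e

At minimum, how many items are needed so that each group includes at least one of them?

T = {b, c, h, i} meets every group (each contains at least one member of T), and |T| = 4.
No choice of 3 items meets every group, so 4 is the minimum.

4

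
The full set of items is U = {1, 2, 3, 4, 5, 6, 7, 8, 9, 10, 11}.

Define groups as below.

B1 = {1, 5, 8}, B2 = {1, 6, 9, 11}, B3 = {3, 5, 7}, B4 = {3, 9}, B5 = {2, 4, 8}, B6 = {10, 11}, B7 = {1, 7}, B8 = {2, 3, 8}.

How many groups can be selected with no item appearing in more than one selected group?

B4, B5, B6, B7 are pairwise disjoint (B4={3,9}; B5={2,4,8}; B6={10,11}; B7={1,7}).
Every remaining group overlaps one of these, and no 5 of the listed groups are pairwise disjoint, so 4 is the maximum.

4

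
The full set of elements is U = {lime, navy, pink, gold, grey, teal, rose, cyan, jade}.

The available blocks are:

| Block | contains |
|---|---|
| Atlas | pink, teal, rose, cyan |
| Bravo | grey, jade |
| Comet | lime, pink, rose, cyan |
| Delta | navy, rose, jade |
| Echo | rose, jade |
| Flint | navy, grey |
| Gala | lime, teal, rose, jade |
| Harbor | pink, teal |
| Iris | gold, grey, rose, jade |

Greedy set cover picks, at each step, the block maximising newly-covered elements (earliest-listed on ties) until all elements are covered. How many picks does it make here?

4

Greedy: pick Atlas (covers 4 new) → pick Iris (covers 3 new) → pick Comet (covers 1 new) → pick Delta (covers 1 new). Total picks: 4.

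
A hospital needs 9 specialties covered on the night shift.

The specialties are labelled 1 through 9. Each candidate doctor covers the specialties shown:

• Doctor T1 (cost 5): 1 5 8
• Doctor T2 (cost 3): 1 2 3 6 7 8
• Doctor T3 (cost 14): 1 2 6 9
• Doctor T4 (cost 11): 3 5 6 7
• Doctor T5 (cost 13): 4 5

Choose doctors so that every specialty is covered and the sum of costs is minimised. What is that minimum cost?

30

T2, T3, T5 together cover every specialty (T2 ∪ T3 ∪ T5 = {1, 2, 3, 4, 5, 6, 7, 8, 9}); total cost 3 + 14 + 13 = 30.
The greedy pick T2, T1, T5, T3 costs 35; no covering selection beats 30.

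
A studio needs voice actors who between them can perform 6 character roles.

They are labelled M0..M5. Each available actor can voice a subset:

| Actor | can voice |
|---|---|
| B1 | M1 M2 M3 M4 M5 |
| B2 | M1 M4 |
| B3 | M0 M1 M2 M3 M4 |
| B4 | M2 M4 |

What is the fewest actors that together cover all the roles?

2

B1 and B3 together: B1 ∪ B3 = {M0, M1, M2, M3, M4, M5} — every role is covered.
No single actor has all 6 roles (the largest, B1, has 5), so 2 is optimal.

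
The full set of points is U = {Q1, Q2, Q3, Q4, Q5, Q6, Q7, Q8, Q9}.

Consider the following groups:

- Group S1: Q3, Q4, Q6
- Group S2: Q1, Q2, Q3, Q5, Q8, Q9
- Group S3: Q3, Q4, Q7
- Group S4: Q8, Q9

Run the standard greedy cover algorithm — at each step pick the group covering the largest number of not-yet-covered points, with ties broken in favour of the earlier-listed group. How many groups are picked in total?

Greedy: pick S2 (covers 6 new) → pick S1 (covers 2 new) → pick S3 (covers 1 new). Total picks: 3.

3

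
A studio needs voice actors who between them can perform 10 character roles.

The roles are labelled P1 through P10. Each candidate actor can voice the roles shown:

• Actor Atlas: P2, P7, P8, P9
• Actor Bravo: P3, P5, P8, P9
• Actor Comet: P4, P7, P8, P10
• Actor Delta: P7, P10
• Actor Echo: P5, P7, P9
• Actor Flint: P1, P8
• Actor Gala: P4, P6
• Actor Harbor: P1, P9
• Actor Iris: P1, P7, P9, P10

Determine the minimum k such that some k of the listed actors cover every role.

4

Atlas and Bravo and Gala and Iris together: Atlas ∪ Bravo ∪ Gala ∪ Iris = {P1, P2, P3, P4, P5, P6, P7, P8, P9, P10} — every role is covered.
Only Atlas contains P2, so Atlas is forced; the remaining 6 roles need at least 3 more actors (each remaining actor adds at most 2) — so at least 4 actors are needed, and 4 is optimal.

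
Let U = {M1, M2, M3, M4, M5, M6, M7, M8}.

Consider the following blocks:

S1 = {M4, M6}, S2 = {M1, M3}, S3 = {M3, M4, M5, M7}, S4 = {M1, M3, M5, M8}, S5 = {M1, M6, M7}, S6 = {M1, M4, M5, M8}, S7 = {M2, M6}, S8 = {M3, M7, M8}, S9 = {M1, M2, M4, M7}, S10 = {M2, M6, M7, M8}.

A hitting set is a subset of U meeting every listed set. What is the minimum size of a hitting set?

3

Take H = {M3, M4, M6}. Each listed block contains at least one of these, so H is a hitting set of size 3.
No choice of 2 elements meets every block, so 3 is the minimum.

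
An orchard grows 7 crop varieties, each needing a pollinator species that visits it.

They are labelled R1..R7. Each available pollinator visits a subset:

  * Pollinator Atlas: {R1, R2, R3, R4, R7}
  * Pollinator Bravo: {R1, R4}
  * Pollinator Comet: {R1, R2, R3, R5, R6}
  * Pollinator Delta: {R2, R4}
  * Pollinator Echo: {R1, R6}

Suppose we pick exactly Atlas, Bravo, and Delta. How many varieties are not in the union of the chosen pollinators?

Union of Atlas, Bravo, Delta = {R1, R2, R3, R4, R7}.
Not covered: R5, R6 — 2 varieties.

2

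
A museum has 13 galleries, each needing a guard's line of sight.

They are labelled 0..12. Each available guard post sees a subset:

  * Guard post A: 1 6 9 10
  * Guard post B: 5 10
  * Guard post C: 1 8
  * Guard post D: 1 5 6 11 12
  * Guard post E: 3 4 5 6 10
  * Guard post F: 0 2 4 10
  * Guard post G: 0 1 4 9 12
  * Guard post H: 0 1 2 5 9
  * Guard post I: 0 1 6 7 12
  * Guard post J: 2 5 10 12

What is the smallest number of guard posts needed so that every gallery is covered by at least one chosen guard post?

Take {C, D, E, H, I}. Their union is {0, 1, 2, 3, 4, 5, 6, 7, 8, 9, 10, 11, 12}, which is all 13 galleries.
No 4 of the 10 guard posts cover everything (all 210 combinations miss at least one gallery), so 5 is optimal.

5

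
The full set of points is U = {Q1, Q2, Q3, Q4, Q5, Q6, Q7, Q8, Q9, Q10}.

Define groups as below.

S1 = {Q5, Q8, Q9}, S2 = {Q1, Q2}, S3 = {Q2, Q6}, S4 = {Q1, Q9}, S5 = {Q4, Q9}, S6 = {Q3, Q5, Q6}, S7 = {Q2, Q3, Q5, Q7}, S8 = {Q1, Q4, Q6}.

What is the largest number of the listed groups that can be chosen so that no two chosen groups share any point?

3

S2, S5, S6 are pairwise disjoint (S2={Q1,Q2}; S5={Q4,Q9}; S6={Q3,Q5,Q6}).
Every remaining group overlaps one of these, and no 4 of the listed groups are pairwise disjoint, so 3 is the maximum.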